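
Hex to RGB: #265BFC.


26 → 38 (R)
5B → 91 (G)
FC → 252 (B)
= RGB(38, 91, 252)


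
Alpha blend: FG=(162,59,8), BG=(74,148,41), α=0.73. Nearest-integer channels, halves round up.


C = α×F + (1-α)×B, with 1-α = 0.27
R: 0.73×162 + 0.27×74 = 118.26 + 19.98 = 138.24 → 138
G: 0.73×59 + 0.27×148 = 43.07 + 39.96 = 83.03 → 83
B: 0.73×8 + 0.27×41 = 5.84 + 11.07 = 16.91 → 17
= RGB(138, 83, 17)


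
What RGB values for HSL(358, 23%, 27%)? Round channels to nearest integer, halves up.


H=358°, S=0.23, L=0.27
C = (1-|2L-1|)×S = (1-|-0.46|)×0.23 = 0.1242
H' = H/60 = 358/60 ≈ 5.9667; X = C×(1-|H' mod 2 - 1|) = 0.00414
m = L - C/2 = 0.27 - 0.0621 = 0.2079
Sector ⌊H'⌋ = 5 → (R',G',B') = (0.1242, 0.0, 0.00414)
RGB = ((R'+m)×255, (G'+m)×255, (B'+m)×255) = (84.6855, 53.0145, 54.0702)
Round half up → RGB(85, 53, 54)


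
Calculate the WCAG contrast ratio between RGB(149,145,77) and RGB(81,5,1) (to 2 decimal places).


Linearize each sRGB channel c=v/255: c/12.92 if c ≤ 0.04045 else ((c+0.055)/1.055)^2.4
L = 0.2126×R_lin + 0.7152×G_lin + 0.0722×B_lin
Color 1 (149,145,77):
  R=149: 149/255≈0.5843 > 0.04045 → ((0.5843+0.055)/1.055)^2.4 ≈ 0.30054
  G=145: 145/255≈0.5686 > 0.04045 → ((0.5686+0.055)/1.055)^2.4 ≈ 0.28315
  B=77: 77/255≈0.3020 > 0.04045 → ((0.3020+0.055)/1.055)^2.4 ≈ 0.07421
  L1 = 0.2126×0.30054 + 0.7152×0.28315 + 0.0722×0.07421 ≈ 0.27176
Color 2 (81,5,1):
  R=81: 81/255≈0.3176 > 0.04045 → ((0.3176+0.055)/1.055)^2.4 ≈ 0.08228
  G=5: 5/255≈0.0196 ≤ 0.04045 → 0.0196/12.92 ≈ 0.00152
  B=1: 1/255≈0.0039 ≤ 0.04045 → 0.0039/12.92 ≈ 0.00030
  L2 = 0.2126×0.08228 + 0.7152×0.00152 + 0.0722×0.00030 ≈ 0.01860
Lighter = 0.27176, Darker = 0.01860
Ratio = (L_lighter + 0.05) / (L_darker + 0.05)
Ratio = (0.27176 + 0.05) / (0.01860 + 0.05) = 0.32176 / 0.06860 ≈ 4.6904
Ratio ≈ 4.69:1


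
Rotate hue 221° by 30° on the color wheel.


New hue = (H + rotation) mod 360
New hue = (221 + 30) mod 360
= 251 mod 360
= 251°


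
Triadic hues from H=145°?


Triadic: equally spaced at 120° intervals
H1 = 145°
H2 = (145 + 120) mod 360 = 265°
H3 = (145 + 240) mod 360 = 25°
Triadic = 145°, 265°, 25°


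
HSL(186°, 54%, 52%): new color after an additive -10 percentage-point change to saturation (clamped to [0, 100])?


Original S = 54%
Adjustment = -10 percentage points
New S = 54 + (-10) = 44
Clamp to [0, 100] → 44
= HSL(186°, 44%, 52%)


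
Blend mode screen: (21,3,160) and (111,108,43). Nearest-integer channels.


Screen: C = 255 - (255-A)×(255-B)/255, rounded to nearest integer
R: 255 - (255-21)×(255-111)/255 = 255 - 33696/255 ≈ 255 - 132.141 = 122.859 → 123
G: 255 - (255-3)×(255-108)/255 = 255 - 37044/255 ≈ 255 - 145.271 = 109.729 → 110
B: 255 - (255-160)×(255-43)/255 = 255 - 20140/255 ≈ 255 - 78.980 = 176.020 → 176
= RGB(123, 110, 176)


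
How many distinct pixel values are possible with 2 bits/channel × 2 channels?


Total bits = 2 bits/channel × 2 channels = 4 bits
Distinct pixel values = 2^4
= 16 pixel values


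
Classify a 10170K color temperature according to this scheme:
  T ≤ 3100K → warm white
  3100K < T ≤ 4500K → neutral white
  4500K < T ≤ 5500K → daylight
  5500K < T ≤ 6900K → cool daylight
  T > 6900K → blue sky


Temperature: 10170K
10170K > 6900K → blue sky
Classification: blue sky


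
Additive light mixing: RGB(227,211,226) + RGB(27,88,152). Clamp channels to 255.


Additive: each channel = min(255, C₁+C₂)
R: 227+27 = 254 → 254
G: 211+88 = 299 → 255
B: 226+152 = 378 → 255
= RGB(254, 255, 255)


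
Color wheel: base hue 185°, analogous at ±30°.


Base hue: 185°
Left analog: (185 - 30) mod 360 = 155°
Right analog: (185 + 30) mod 360 = 215°
Analogous hues = 155° and 215°


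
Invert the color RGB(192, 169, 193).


Invert: (255-R, 255-G, 255-B)
R: 255-192 = 63
G: 255-169 = 86
B: 255-193 = 62
= RGB(63, 86, 62)


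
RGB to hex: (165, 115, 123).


R = 165 → A5 (hex)
G = 115 → 73 (hex)
B = 123 → 7B (hex)
Hex = #A5737B


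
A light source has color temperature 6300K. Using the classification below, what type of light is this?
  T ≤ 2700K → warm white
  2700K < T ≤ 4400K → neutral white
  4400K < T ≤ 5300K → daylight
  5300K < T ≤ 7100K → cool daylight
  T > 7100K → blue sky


Temperature: 6300K
5300K < 6300K ≤ 7100K → cool daylight
Classification: cool daylight


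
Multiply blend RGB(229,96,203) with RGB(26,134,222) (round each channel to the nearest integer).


Multiply: C = A×B/255, rounded to nearest integer
R: 229×26/255 = 5954/255 ≈ 23.349 → 23
G: 96×134/255 = 12864/255 ≈ 50.447 → 50
B: 203×222/255 = 45066/255 ≈ 176.729 → 177
= RGB(23, 50, 177)


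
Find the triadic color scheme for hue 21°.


Triadic: equally spaced at 120° intervals
H1 = 21°
H2 = (21 + 120) mod 360 = 141°
H3 = (21 + 240) mod 360 = 261°
Triadic = 21°, 141°, 261°


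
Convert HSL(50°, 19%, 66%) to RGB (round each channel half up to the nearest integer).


H=50°, S=0.19, L=0.66
C = (1-|2L-1|)×S = (1-|0.32|)×0.19 = 0.1292
H' = H/60 = 50/60 ≈ 0.8333; X = C×(1-|H' mod 2 - 1|) ≈ 0.1077
m = L - C/2 = 0.66 - 0.0646 = 0.5954
Sector ⌊H'⌋ = 0 → (R',G',B') = (0.1292, ≈0.1077, 0.0)
RGB = ((R'+m)×255, (G'+m)×255, (B'+m)×255) = (184.773, 179.282, 151.827)
Round half up → RGB(185, 179, 152)


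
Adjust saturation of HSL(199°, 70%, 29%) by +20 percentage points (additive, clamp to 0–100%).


Original S = 70%
Adjustment = +20 percentage points
New S = 70 + (20) = 90
Clamp to [0, 100] → 90
= HSL(199°, 90%, 29%)


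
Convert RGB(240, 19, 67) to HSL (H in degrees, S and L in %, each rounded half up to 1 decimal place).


Normalize: R'=240/255≈0.9412, G'=19/255≈0.0745, B'=67/255≈0.2627
Max=240/255, Min=19/255, Δ=Max-Min=221/255
L = (Max+Min)/2 = (240+19)/510 = 259/510 = 0.50784… → L = 50.8%
L > 0.5 → S = Δ/(2-Max-Min) = 221/(510-240-19) = 221/251 = 0.88047… → S = 88.0%
(the 1/255 factors cancel in S and H, so raw channel differences can be used)
Max is R' → H = 60 × (((G-B)/Δ) mod 6) = 60 × (((19-67)/221) mod 6)
  (-48)/221 = -0.2171…; negative, so add 6 → 5.7828…
  H = 60 × 5.7828… = 346.968…° → H = 347.0°
= HSL(347.0°, 88.0%, 50.8%)


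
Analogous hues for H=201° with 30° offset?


Base hue: 201°
Left analog: (201 - 30) mod 360 = 171°
Right analog: (201 + 30) mod 360 = 231°
Analogous hues = 171° and 231°


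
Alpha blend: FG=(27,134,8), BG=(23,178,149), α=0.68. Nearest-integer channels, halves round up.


C = α×F + (1-α)×B, with 1-α = 0.32
R: 0.68×27 + 0.32×23 = 18.36 + 7.36 = 25.72 → 26
G: 0.68×134 + 0.32×178 = 91.12 + 56.96 = 148.08 → 148
B: 0.68×8 + 0.32×149 = 5.44 + 47.68 = 53.12 → 53
= RGB(26, 148, 53)


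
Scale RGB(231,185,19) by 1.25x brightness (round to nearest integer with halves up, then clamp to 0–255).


Multiply each channel by 1.25, round half up, clamp to [0, 255]
R: 231×1.25 = 288.75 → round → 289 → clamp → 255
G: 185×1.25 = 231.25 → round → 231
B: 19×1.25 = 23.75 → round → 24
= RGB(255, 231, 24)


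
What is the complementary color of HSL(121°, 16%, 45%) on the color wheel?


Complement = opposite side of color wheel = hue + 180°
H' = (121 + 180) mod 360 = 301°
S and L unchanged.
= HSL(301°, 16%, 45%)


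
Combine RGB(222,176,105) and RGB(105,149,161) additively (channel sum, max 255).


Additive: each channel = min(255, C₁+C₂)
R: 222+105 = 327 → 255
G: 176+149 = 325 → 255
B: 105+161 = 266 → 255
= RGB(255, 255, 255)


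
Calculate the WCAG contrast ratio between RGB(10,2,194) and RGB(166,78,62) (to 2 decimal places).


Linearize each sRGB channel c=v/255: c/12.92 if c ≤ 0.04045 else ((c+0.055)/1.055)^2.4
L = 0.2126×R_lin + 0.7152×G_lin + 0.0722×B_lin
Color 1 (10,2,194):
  R=10: 10/255≈0.0392 ≤ 0.04045 → 0.0392/12.92 ≈ 0.00304
  G=2: 2/255≈0.0078 ≤ 0.04045 → 0.0078/12.92 ≈ 0.00061
  B=194: 194/255≈0.7608 > 0.04045 → ((0.7608+0.055)/1.055)^2.4 ≈ 0.53948
  L1 = 0.2126×0.00304 + 0.7152×0.00061 + 0.0722×0.53948 ≈ 0.04003
Color 2 (166,78,62):
  R=166: 166/255≈0.6510 > 0.04045 → ((0.6510+0.055)/1.055)^2.4 ≈ 0.38133
  G=78: 78/255≈0.3059 > 0.04045 → ((0.3059+0.055)/1.055)^2.4 ≈ 0.07619
  B=62: 62/255≈0.2431 > 0.04045 → ((0.2431+0.055)/1.055)^2.4 ≈ 0.04817
  L2 = 0.2126×0.38133 + 0.7152×0.07619 + 0.0722×0.04817 ≈ 0.13904
Lighter = 0.13904, Darker = 0.04003
Ratio = (L_lighter + 0.05) / (L_darker + 0.05)
Ratio = (0.13904 + 0.05) / (0.04003 + 0.05) = 0.18904 / 0.09003 ≈ 2.0997
Ratio ≈ 2.10:1


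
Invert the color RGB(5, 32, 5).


Invert: (255-R, 255-G, 255-B)
R: 255-5 = 250
G: 255-32 = 223
B: 255-5 = 250
= RGB(250, 223, 250)


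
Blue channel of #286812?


Color: #286812
R = 28 = 40
G = 68 = 104
B = 12 = 18
Blue = 18


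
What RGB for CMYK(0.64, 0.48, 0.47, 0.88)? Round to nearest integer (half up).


R = 255 × (1-C) × (1-K) = 255 × 0.36 × 0.12 = 11.016 → 11
G = 255 × (1-M) × (1-K) = 255 × 0.52 × 0.12 = 15.912 → 16
B = 255 × (1-Y) × (1-K) = 255 × 0.53 × 0.12 = 16.218 → 16
= RGB(11, 16, 16)


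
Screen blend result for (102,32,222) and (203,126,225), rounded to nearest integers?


Screen: C = 255 - (255-A)×(255-B)/255, rounded to nearest integer
R: 255 - (255-102)×(255-203)/255 = 255 - 7956/255 ≈ 255 - 31.200 = 223.800 → 224
G: 255 - (255-32)×(255-126)/255 = 255 - 28767/255 ≈ 255 - 112.812 = 142.188 → 142
B: 255 - (255-222)×(255-225)/255 = 255 - 990/255 ≈ 255 - 3.882 = 251.118 → 251
= RGB(224, 142, 251)


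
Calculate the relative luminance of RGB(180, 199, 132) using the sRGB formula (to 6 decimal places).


Linearize each channel (sRGB transfer function): c = v/255; c_lin = c/12.92 if c ≤ 0.04045, else ((c+0.055)/1.055)^2.4
  R: 180/255 ≈ 0.705882 > 0.04045 → ((0.705882+0.055)/1.055)^2.4 ≈ 0.456411
  G: 199/255 ≈ 0.780392 > 0.04045 → ((0.780392+0.055)/1.055)^2.4 ≈ 0.571125
  B: 132/255 ≈ 0.517647 > 0.04045 → ((0.517647+0.055)/1.055)^2.4 ≈ 0.230740
R_lin = 0.456411, G_lin = 0.571125, B_lin = 0.230740
L = 0.2126×R + 0.7152×G + 0.0722×B
L = 0.2126×0.456411 + 0.7152×0.571125 + 0.0722×0.230740
L ≈ 0.522161


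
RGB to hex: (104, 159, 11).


R = 104 → 68 (hex)
G = 159 → 9F (hex)
B = 11 → 0B (hex)
Hex = #689F0B


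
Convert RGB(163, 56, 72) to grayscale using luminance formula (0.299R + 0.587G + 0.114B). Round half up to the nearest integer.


Gray = 0.299×R + 0.587×G + 0.114×B
Gray = 0.299×163 + 0.587×56 + 0.114×72
Gray = 48.737 + 32.872 + 8.208
Gray = 89.817 → round half up → 90
Gray = 90


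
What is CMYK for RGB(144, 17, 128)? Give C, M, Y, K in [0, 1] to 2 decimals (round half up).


R'=144/255≈0.5647, G'=17/255≈0.0667, B'=128/255≈0.5020
K = 1 - max(R',G',B') = 1 - 144/255 = 111/255 = 0.43529… → 0.44
(1-R'-K)/(1-K) simplifies to (max-R)/max with max = 144:
C = (144-144)/144 = 0/144 = 0 → 0.00
M = (144-17)/144 = 127/144 = 0.88194… → 0.88
Y = (144-128)/144 = 16/144 = 0.11111… → 0.11
= CMYK(0.00, 0.88, 0.11, 0.44)


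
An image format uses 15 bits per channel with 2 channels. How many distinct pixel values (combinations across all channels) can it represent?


Total bits = 15 bits/channel × 2 channels = 30 bits
Distinct pixel values = 2^30
= 1,073,741,824 pixel values


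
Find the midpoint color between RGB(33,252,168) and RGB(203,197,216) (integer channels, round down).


Midpoint: each channel = ⌊(C₁+C₂)/2⌋
R: ⌊(33+203)/2⌋ = 118
G: ⌊(252+197)/2⌋ = 224
B: ⌊(168+216)/2⌋ = 192
= RGB(118, 224, 192)


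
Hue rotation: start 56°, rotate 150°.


New hue = (H + rotation) mod 360
New hue = (56 + 150) mod 360
= 206 mod 360
= 206°


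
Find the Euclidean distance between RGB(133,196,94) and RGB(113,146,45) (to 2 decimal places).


d = √[(R₁-R₂)² + (G₁-G₂)² + (B₁-B₂)²]
d = √[(133-113)² + (196-146)² + (94-45)²]
d = √[400 + 2500 + 2401]
d = √5301
d ≈ 72.81


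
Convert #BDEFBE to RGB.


BD → 189 (R)
EF → 239 (G)
BE → 190 (B)
= RGB(189, 239, 190)


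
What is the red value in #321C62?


Color: #321C62
R = 32 = 50
G = 1C = 28
B = 62 = 98
Red = 50


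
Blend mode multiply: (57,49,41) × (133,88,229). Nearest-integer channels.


Multiply: C = A×B/255, rounded to nearest integer
R: 57×133/255 = 7581/255 ≈ 29.729 → 30
G: 49×88/255 = 4312/255 ≈ 16.910 → 17
B: 41×229/255 = 9389/255 ≈ 36.820 → 37
= RGB(30, 17, 37)


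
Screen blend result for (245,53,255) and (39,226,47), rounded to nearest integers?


Screen: C = 255 - (255-A)×(255-B)/255, rounded to nearest integer
R: 255 - (255-245)×(255-39)/255 = 255 - 2160/255 ≈ 255 - 8.471 = 246.529 → 247
G: 255 - (255-53)×(255-226)/255 = 255 - 5858/255 ≈ 255 - 22.973 = 232.027 → 232
B: 255 - (255-255)×(255-47)/255 = 255 - 0/255 ≈ 255 - 0.000 = 255.000 → 255
= RGB(247, 232, 255)


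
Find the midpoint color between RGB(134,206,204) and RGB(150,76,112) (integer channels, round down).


Midpoint: each channel = ⌊(C₁+C₂)/2⌋
R: ⌊(134+150)/2⌋ = 142
G: ⌊(206+76)/2⌋ = 141
B: ⌊(204+112)/2⌋ = 158
= RGB(142, 141, 158)


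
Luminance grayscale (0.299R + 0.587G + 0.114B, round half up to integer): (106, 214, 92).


Gray = 0.299×R + 0.587×G + 0.114×B
Gray = 0.299×106 + 0.587×214 + 0.114×92
Gray = 31.694 + 125.618 + 10.488
Gray = 167.800 → round half up → 168
Gray = 168


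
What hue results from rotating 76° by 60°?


New hue = (H + rotation) mod 360
New hue = (76 + 60) mod 360
= 136 mod 360
= 136°


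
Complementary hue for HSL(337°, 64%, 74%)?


Complement = opposite side of color wheel = hue + 180°
H' = (337 + 180) mod 360 = 157°
S and L unchanged.
= HSL(157°, 64%, 74%)


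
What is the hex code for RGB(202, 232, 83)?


R = 202 → CA (hex)
G = 232 → E8 (hex)
B = 83 → 53 (hex)
Hex = #CAE853


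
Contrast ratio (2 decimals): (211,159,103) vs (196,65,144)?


Linearize each sRGB channel c=v/255: c/12.92 if c ≤ 0.04045 else ((c+0.055)/1.055)^2.4
L = 0.2126×R_lin + 0.7152×G_lin + 0.0722×B_lin
Color 1 (211,159,103):
  R=211: 211/255≈0.8275 > 0.04045 → ((0.8275+0.055)/1.055)^2.4 ≈ 0.65141
  G=159: 159/255≈0.6235 > 0.04045 → ((0.6235+0.055)/1.055)^2.4 ≈ 0.34670
  B=103: 103/255≈0.4039 > 0.04045 → ((0.4039+0.055)/1.055)^2.4 ≈ 0.13563
  L1 = 0.2126×0.65141 + 0.7152×0.34670 + 0.0722×0.13563 ≈ 0.39624
Color 2 (196,65,144):
  R=196: 196/255≈0.7686 > 0.04045 → ((0.7686+0.055)/1.055)^2.4 ≈ 0.55201
  G=65: 65/255≈0.2549 > 0.04045 → ((0.2549+0.055)/1.055)^2.4 ≈ 0.05286
  B=144: 144/255≈0.5647 > 0.04045 → ((0.5647+0.055)/1.055)^2.4 ≈ 0.27889
  L2 = 0.2126×0.55201 + 0.7152×0.05286 + 0.0722×0.27889 ≈ 0.17530
Lighter = 0.39624, Darker = 0.17530
Ratio = (L_lighter + 0.05) / (L_darker + 0.05)
Ratio = (0.39624 + 0.05) / (0.17530 + 0.05) = 0.44624 / 0.22530 ≈ 1.9807
Ratio ≈ 1.98:1


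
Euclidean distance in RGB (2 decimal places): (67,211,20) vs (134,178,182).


d = √[(R₁-R₂)² + (G₁-G₂)² + (B₁-B₂)²]
d = √[(67-134)² + (211-178)² + (20-182)²]
d = √[4489 + 1089 + 26244]
d = √31822
d ≈ 178.39


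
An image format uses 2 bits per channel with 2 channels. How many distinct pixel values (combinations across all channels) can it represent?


Total bits = 2 bits/channel × 2 channels = 4 bits
Distinct pixel values = 2^4
= 16 pixel values


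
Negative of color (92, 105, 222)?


Invert: (255-R, 255-G, 255-B)
R: 255-92 = 163
G: 255-105 = 150
B: 255-222 = 33
= RGB(163, 150, 33)


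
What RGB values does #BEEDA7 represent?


BE → 190 (R)
ED → 237 (G)
A7 → 167 (B)
= RGB(190, 237, 167)


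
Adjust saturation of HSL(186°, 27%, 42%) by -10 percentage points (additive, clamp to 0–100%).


Original S = 27%
Adjustment = -10 percentage points
New S = 27 + (-10) = 17
Clamp to [0, 100] → 17
= HSL(186°, 17%, 42%)


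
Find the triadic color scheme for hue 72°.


Triadic: equally spaced at 120° intervals
H1 = 72°
H2 = (72 + 120) mod 360 = 192°
H3 = (72 + 240) mod 360 = 312°
Triadic = 72°, 192°, 312°


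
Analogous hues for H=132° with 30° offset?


Base hue: 132°
Left analog: (132 - 30) mod 360 = 102°
Right analog: (132 + 30) mod 360 = 162°
Analogous hues = 102° and 162°


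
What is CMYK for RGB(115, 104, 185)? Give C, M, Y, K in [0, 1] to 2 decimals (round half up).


R'=115/255≈0.4510, G'=104/255≈0.4078, B'=185/255≈0.7255
K = 1 - max(R',G',B') = 1 - 185/255 = 70/255 = 0.27450… → 0.27
(1-R'-K)/(1-K) simplifies to (max-R)/max with max = 185:
C = (185-115)/185 = 70/185 = 0.37837… → 0.38
M = (185-104)/185 = 81/185 = 0.43783… → 0.44
Y = (185-185)/185 = 0/185 = 0 → 0.00
= CMYK(0.38, 0.44, 0.00, 0.27)


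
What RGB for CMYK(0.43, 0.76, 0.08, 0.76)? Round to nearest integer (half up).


R = 255 × (1-C) × (1-K) = 255 × 0.57 × 0.24 = 34.884 → 35
G = 255 × (1-M) × (1-K) = 255 × 0.24 × 0.24 = 14.688 → 15
B = 255 × (1-Y) × (1-K) = 255 × 0.92 × 0.24 = 56.304 → 56
= RGB(35, 15, 56)


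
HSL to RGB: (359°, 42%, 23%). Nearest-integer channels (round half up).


H=359°, S=0.42, L=0.23
C = (1-|2L-1|)×S = (1-|-0.54|)×0.42 = 0.1932
H' = H/60 = 359/60 ≈ 5.9833; X = C×(1-|H' mod 2 - 1|) = 0.00322
m = L - C/2 = 0.23 - 0.0966 = 0.1334
Sector ⌊H'⌋ = 5 → (R',G',B') = (0.1932, 0.0, 0.00322)
RGB = ((R'+m)×255, (G'+m)×255, (B'+m)×255) = (83.283, 34.017, 34.8381)
Round half up → RGB(83, 34, 35)


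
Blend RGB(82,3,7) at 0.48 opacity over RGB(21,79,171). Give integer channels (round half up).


C = α×F + (1-α)×B, with 1-α = 0.52
R: 0.48×82 + 0.52×21 = 39.36 + 10.92 = 50.28 → 50
G: 0.48×3 + 0.52×79 = 1.44 + 41.08 = 42.52 → 43
B: 0.48×7 + 0.52×171 = 3.36 + 88.92 = 92.28 → 92
= RGB(50, 43, 92)


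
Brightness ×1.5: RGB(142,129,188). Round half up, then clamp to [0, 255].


Multiply each channel by 1.5, round half up, clamp to [0, 255]
R: 142×1.5 = 213
G: 129×1.5 = 193.5 → round → 194
B: 188×1.5 = 282 → clamp → 255
= RGB(213, 194, 255)


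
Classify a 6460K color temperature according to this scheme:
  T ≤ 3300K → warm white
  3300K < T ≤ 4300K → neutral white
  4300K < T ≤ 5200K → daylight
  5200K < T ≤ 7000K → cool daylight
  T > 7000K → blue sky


Temperature: 6460K
5200K < 6460K ≤ 7000K → cool daylight
Classification: cool daylight


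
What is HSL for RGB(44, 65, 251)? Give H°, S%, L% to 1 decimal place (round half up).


Normalize: R'=44/255≈0.1725, G'=65/255≈0.2549, B'=251/255≈0.9843
Max=251/255, Min=44/255, Δ=Max-Min=207/255
L = (Max+Min)/2 = (251+44)/510 = 295/510 = 0.57843… → L = 57.8%
L > 0.5 → S = Δ/(2-Max-Min) = 207/(510-251-44) = 207/215 = 0.96279… → S = 96.3%
(the 1/255 factors cancel in S and H, so raw channel differences can be used)
Max is B' → H = 60 × ((R-G)/Δ + 4) = 60 × ((44-65)/207 + 4)
  -21/207 + 4 = -0.1014… + 4 = 3.8985…
  H = 60 × 3.8985… = 233.913…° → H = 233.9°
= HSL(233.9°, 96.3%, 57.8%)


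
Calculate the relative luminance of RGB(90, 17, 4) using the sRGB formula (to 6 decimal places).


Linearize each channel (sRGB transfer function): c = v/255; c_lin = c/12.92 if c ≤ 0.04045, else ((c+0.055)/1.055)^2.4
  R: 90/255 ≈ 0.352941 > 0.04045 → ((0.352941+0.055)/1.055)^2.4 ≈ 0.102242
  G: 17/255 ≈ 0.066667 > 0.04045 → ((0.066667+0.055)/1.055)^2.4 ≈ 0.005605
  B: 4/255 ≈ 0.015686 ≤ 0.04045 → 0.015686/12.92 ≈ 0.001214
R_lin = 0.102242, G_lin = 0.005605, B_lin = 0.001214
L = 0.2126×R + 0.7152×G + 0.0722×B
L = 0.2126×0.102242 + 0.7152×0.005605 + 0.0722×0.001214
L ≈ 0.025833


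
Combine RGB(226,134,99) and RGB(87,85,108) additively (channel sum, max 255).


Additive: each channel = min(255, C₁+C₂)
R: 226+87 = 313 → 255
G: 134+85 = 219 → 219
B: 99+108 = 207 → 207
= RGB(255, 219, 207)


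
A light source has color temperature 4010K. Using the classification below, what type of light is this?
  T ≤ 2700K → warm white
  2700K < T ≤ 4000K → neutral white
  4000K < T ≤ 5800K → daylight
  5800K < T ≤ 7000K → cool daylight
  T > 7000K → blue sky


Temperature: 4010K
4000K < 4010K ≤ 5800K → daylight
Classification: daylight


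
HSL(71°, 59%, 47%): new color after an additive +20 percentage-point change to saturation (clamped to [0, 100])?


Original S = 59%
Adjustment = +20 percentage points
New S = 59 + (20) = 79
Clamp to [0, 100] → 79
= HSL(71°, 79%, 47%)


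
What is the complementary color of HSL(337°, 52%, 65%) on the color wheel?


Complement = opposite side of color wheel = hue + 180°
H' = (337 + 180) mod 360 = 157°
S and L unchanged.
= HSL(157°, 52%, 65%)


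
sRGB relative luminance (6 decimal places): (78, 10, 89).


Linearize each channel (sRGB transfer function): c = v/255; c_lin = c/12.92 if c ≤ 0.04045, else ((c+0.055)/1.055)^2.4
  R: 78/255 ≈ 0.305882 > 0.04045 → ((0.305882+0.055)/1.055)^2.4 ≈ 0.076185
  G: 10/255 ≈ 0.039216 ≤ 0.04045 → 0.039216/12.92 ≈ 0.003035
  B: 89/255 ≈ 0.349020 > 0.04045 → ((0.349020+0.055)/1.055)^2.4 ≈ 0.099899
R_lin = 0.076185, G_lin = 0.003035, B_lin = 0.099899
L = 0.2126×R + 0.7152×G + 0.0722×B
L = 0.2126×0.076185 + 0.7152×0.003035 + 0.0722×0.099899
L ≈ 0.025581


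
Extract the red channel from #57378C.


Color: #57378C
R = 57 = 87
G = 37 = 55
B = 8C = 140
Red = 87


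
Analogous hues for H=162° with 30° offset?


Base hue: 162°
Left analog: (162 - 30) mod 360 = 132°
Right analog: (162 + 30) mod 360 = 192°
Analogous hues = 132° and 192°


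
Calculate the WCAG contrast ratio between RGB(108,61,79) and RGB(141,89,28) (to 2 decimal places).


Linearize each sRGB channel c=v/255: c/12.92 if c ≤ 0.04045 else ((c+0.055)/1.055)^2.4
L = 0.2126×R_lin + 0.7152×G_lin + 0.0722×B_lin
Color 1 (108,61,79):
  R=108: 108/255≈0.4235 > 0.04045 → ((0.4235+0.055)/1.055)^2.4 ≈ 0.14996
  G=61: 61/255≈0.2392 > 0.04045 → ((0.2392+0.055)/1.055)^2.4 ≈ 0.04667
  B=79: 79/255≈0.3098 > 0.04045 → ((0.3098+0.055)/1.055)^2.4 ≈ 0.07819
  L1 = 0.2126×0.14996 + 0.7152×0.04667 + 0.0722×0.07819 ≈ 0.07090
Color 2 (141,89,28):
  R=141: 141/255≈0.5529 > 0.04045 → ((0.5529+0.055)/1.055)^2.4 ≈ 0.26636
  G=89: 89/255≈0.3490 > 0.04045 → ((0.3490+0.055)/1.055)^2.4 ≈ 0.09990
  B=28: 28/255≈0.1098 > 0.04045 → ((0.1098+0.055)/1.055)^2.4 ≈ 0.01161
  L2 = 0.2126×0.26636 + 0.7152×0.09990 + 0.0722×0.01161 ≈ 0.12891
Lighter = 0.12891, Darker = 0.07090
Ratio = (L_lighter + 0.05) / (L_darker + 0.05)
Ratio = (0.12891 + 0.05) / (0.07090 + 0.05) = 0.17891 / 0.12090 ≈ 1.4798
Ratio ≈ 1.48:1


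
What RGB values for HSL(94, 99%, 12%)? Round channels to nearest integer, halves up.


H=94°, S=0.99, L=0.12
C = (1-|2L-1|)×S = (1-|-0.76|)×0.99 = 0.2376
H' = H/60 = 94/60 ≈ 1.5667; X = C×(1-|H' mod 2 - 1|) = 0.10296
m = L - C/2 = 0.12 - 0.1188 = 0.0012
Sector ⌊H'⌋ = 1 → (R',G',B') = (0.10296, 0.2376, 0.0)
RGB = ((R'+m)×255, (G'+m)×255, (B'+m)×255) = (26.5608, 60.894, 0.306)
Round half up → RGB(27, 61, 0)


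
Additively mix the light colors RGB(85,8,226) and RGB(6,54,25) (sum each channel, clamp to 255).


Additive: each channel = min(255, C₁+C₂)
R: 85+6 = 91 → 91
G: 8+54 = 62 → 62
B: 226+25 = 251 → 251
= RGB(91, 62, 251)


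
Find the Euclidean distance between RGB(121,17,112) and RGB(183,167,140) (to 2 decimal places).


d = √[(R₁-R₂)² + (G₁-G₂)² + (B₁-B₂)²]
d = √[(121-183)² + (17-167)² + (112-140)²]
d = √[3844 + 22500 + 784]
d = √27128
d ≈ 164.71


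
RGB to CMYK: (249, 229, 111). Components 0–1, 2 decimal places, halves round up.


R'=249/255≈0.9765, G'=229/255≈0.8980, B'=111/255≈0.4353
K = 1 - max(R',G',B') = 1 - 249/255 = 6/255 = 0.02352… → 0.02
(1-R'-K)/(1-K) simplifies to (max-R)/max with max = 249:
C = (249-249)/249 = 0/249 = 0 → 0.00
M = (249-229)/249 = 20/249 = 0.08032… → 0.08
Y = (249-111)/249 = 138/249 = 0.55421… → 0.55
= CMYK(0.00, 0.08, 0.55, 0.02)


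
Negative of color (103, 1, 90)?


Invert: (255-R, 255-G, 255-B)
R: 255-103 = 152
G: 255-1 = 254
B: 255-90 = 165
= RGB(152, 254, 165)


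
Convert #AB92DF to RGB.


AB → 171 (R)
92 → 146 (G)
DF → 223 (B)
= RGB(171, 146, 223)


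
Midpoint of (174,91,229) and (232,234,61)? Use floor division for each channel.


Midpoint: each channel = ⌊(C₁+C₂)/2⌋
R: ⌊(174+232)/2⌋ = 203
G: ⌊(91+234)/2⌋ = 162
B: ⌊(229+61)/2⌋ = 145
= RGB(203, 162, 145)


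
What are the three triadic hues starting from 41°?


Triadic: equally spaced at 120° intervals
H1 = 41°
H2 = (41 + 120) mod 360 = 161°
H3 = (41 + 240) mod 360 = 281°
Triadic = 41°, 161°, 281°


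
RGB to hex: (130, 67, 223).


R = 130 → 82 (hex)
G = 67 → 43 (hex)
B = 223 → DF (hex)
Hex = #8243DF


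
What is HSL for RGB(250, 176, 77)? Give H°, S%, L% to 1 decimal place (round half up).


Normalize: R'=250/255≈0.9804, G'=176/255≈0.6902, B'=77/255≈0.3020
Max=250/255, Min=77/255, Δ=Max-Min=173/255
L = (Max+Min)/2 = (250+77)/510 = 327/510 = 0.64117… → L = 64.1%
L > 0.5 → S = Δ/(2-Max-Min) = 173/(510-250-77) = 173/183 = 0.94535… → S = 94.5%
(the 1/255 factors cancel in S and H, so raw channel differences can be used)
Max is R' → H = 60 × (((G-B)/Δ) mod 6) = 60 × (((176-77)/173) mod 6)
  99/173 = 0.5722…
  H = 60 × 0.5722… = 34.335…° → H = 34.3°
= HSL(34.3°, 94.5%, 64.1%)


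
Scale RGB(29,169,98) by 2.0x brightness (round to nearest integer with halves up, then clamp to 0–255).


Multiply each channel by 2.0, round half up, clamp to [0, 255]
R: 29×2.0 = 58
G: 169×2.0 = 338 → clamp → 255
B: 98×2.0 = 196
= RGB(58, 255, 196)


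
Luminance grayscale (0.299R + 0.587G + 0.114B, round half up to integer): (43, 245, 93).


Gray = 0.299×R + 0.587×G + 0.114×B
Gray = 0.299×43 + 0.587×245 + 0.114×93
Gray = 12.857 + 143.815 + 10.602
Gray = 167.274 → round half up → 167
Gray = 167


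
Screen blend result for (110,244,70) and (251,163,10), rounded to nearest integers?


Screen: C = 255 - (255-A)×(255-B)/255, rounded to nearest integer
R: 255 - (255-110)×(255-251)/255 = 255 - 580/255 ≈ 255 - 2.275 = 252.725 → 253
G: 255 - (255-244)×(255-163)/255 = 255 - 1012/255 ≈ 255 - 3.969 = 251.031 → 251
B: 255 - (255-70)×(255-10)/255 = 255 - 45325/255 ≈ 255 - 177.745 = 77.255 → 77
= RGB(253, 251, 77)


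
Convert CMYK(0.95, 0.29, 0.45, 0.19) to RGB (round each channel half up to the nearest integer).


R = 255 × (1-C) × (1-K) = 255 × 0.05 × 0.81 = 10.3275 → 10
G = 255 × (1-M) × (1-K) = 255 × 0.71 × 0.81 = 146.6505 → 147
B = 255 × (1-Y) × (1-K) = 255 × 0.55 × 0.81 = 113.6025 → 114
= RGB(10, 147, 114)


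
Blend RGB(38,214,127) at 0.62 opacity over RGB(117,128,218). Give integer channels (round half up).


C = α×F + (1-α)×B, with 1-α = 0.38
R: 0.62×38 + 0.38×117 = 23.56 + 44.46 = 68.02 → 68
G: 0.62×214 + 0.38×128 = 132.68 + 48.64 = 181.32 → 181
B: 0.62×127 + 0.38×218 = 78.74 + 82.84 = 161.58 → 162
= RGB(68, 181, 162)


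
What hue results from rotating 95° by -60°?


New hue = (H + rotation) mod 360
New hue = (95 -60) mod 360
= 35 mod 360
= 35°


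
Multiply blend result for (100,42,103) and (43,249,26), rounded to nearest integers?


Multiply: C = A×B/255, rounded to nearest integer
R: 100×43/255 = 4300/255 ≈ 16.863 → 17
G: 42×249/255 = 10458/255 ≈ 41.012 → 41
B: 103×26/255 = 2678/255 ≈ 10.502 → 11
= RGB(17, 41, 11)


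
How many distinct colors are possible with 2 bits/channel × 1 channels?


Total bits = 2 bits/channel × 1 channels = 2 bits
Distinct colors = 2^2
= 4 colors


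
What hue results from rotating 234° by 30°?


New hue = (H + rotation) mod 360
New hue = (234 + 30) mod 360
= 264 mod 360
= 264°


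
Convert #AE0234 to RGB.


AE → 174 (R)
02 → 2 (G)
34 → 52 (B)
= RGB(174, 2, 52)


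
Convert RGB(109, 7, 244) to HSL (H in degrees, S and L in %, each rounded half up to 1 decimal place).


Normalize: R'=109/255≈0.4275, G'=7/255≈0.0275, B'=244/255≈0.9569
Max=244/255, Min=7/255, Δ=Max-Min=237/255
L = (Max+Min)/2 = (244+7)/510 = 251/510 = 0.49215… → L = 49.2%
L ≤ 0.5 → S = Δ/(Max+Min) = 237/(244+7) = 237/251 = 0.94422… → S = 94.4%
(the 1/255 factors cancel in S and H, so raw channel differences can be used)
Max is B' → H = 60 × ((R-G)/Δ + 4) = 60 × ((109-7)/237 + 4)
  102/237 + 4 = 0.4303… + 4 = 4.4303…
  H = 60 × 4.4303… = 265.822…° → H = 265.8°
= HSL(265.8°, 94.4%, 49.2%)


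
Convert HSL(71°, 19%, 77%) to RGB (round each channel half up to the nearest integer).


H=71°, S=0.19, L=0.77
C = (1-|2L-1|)×S = (1-|0.54|)×0.19 = 0.0874
H' = H/60 = 71/60 ≈ 1.1833; X = C×(1-|H' mod 2 - 1|) ≈ 0.0714
m = L - C/2 = 0.77 - 0.0437 = 0.7263
Sector ⌊H'⌋ = 1 → (R',G',B') = (≈0.0714, 0.0874, 0.0)
RGB = ((R'+m)×255, (G'+m)×255, (B'+m)×255) = (203.40755, 207.4935, 185.2065)
Round half up → RGB(203, 207, 185)


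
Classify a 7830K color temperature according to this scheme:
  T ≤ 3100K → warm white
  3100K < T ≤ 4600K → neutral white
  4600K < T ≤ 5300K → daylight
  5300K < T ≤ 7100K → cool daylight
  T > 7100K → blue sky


Temperature: 7830K
7830K > 7100K → blue sky
Classification: blue sky


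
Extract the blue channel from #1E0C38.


Color: #1E0C38
R = 1E = 30
G = 0C = 12
B = 38 = 56
Blue = 56


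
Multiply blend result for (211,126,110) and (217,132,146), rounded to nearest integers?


Multiply: C = A×B/255, rounded to nearest integer
R: 211×217/255 = 45787/255 ≈ 179.557 → 180
G: 126×132/255 = 16632/255 ≈ 65.224 → 65
B: 110×146/255 = 16060/255 ≈ 62.980 → 63
= RGB(180, 65, 63)


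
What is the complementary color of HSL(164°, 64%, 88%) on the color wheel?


Complement = opposite side of color wheel = hue + 180°
H' = (164 + 180) mod 360 = 344°
S and L unchanged.
= HSL(344°, 64%, 88%)


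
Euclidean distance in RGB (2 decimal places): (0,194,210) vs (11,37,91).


d = √[(R₁-R₂)² + (G₁-G₂)² + (B₁-B₂)²]
d = √[(0-11)² + (194-37)² + (210-91)²]
d = √[121 + 24649 + 14161]
d = √38931
d ≈ 197.31


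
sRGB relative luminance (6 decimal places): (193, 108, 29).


Linearize each channel (sRGB transfer function): c = v/255; c_lin = c/12.92 if c ≤ 0.04045, else ((c+0.055)/1.055)^2.4
  R: 193/255 ≈ 0.756863 > 0.04045 → ((0.756863+0.055)/1.055)^2.4 ≈ 0.533276
  G: 108/255 ≈ 0.423529 > 0.04045 → ((0.423529+0.055)/1.055)^2.4 ≈ 0.149960
  B: 29/255 ≈ 0.113725 > 0.04045 → ((0.113725+0.055)/1.055)^2.4 ≈ 0.012286
R_lin = 0.533276, G_lin = 0.149960, B_lin = 0.012286
L = 0.2126×R + 0.7152×G + 0.0722×B
L = 0.2126×0.533276 + 0.7152×0.149960 + 0.0722×0.012286
L ≈ 0.221513


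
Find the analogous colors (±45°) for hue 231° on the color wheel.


Base hue: 231°
Left analog: (231 - 45) mod 360 = 186°
Right analog: (231 + 45) mod 360 = 276°
Analogous hues = 186° and 276°


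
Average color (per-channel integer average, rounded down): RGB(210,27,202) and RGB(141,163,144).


Midpoint: each channel = ⌊(C₁+C₂)/2⌋
R: ⌊(210+141)/2⌋ = 175
G: ⌊(27+163)/2⌋ = 95
B: ⌊(202+144)/2⌋ = 173
= RGB(175, 95, 173)


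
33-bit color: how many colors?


Colors = 2^bits = 2^33
= 8,589,934,592 colors


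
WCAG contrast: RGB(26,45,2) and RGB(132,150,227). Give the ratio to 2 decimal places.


Linearize each sRGB channel c=v/255: c/12.92 if c ≤ 0.04045 else ((c+0.055)/1.055)^2.4
L = 0.2126×R_lin + 0.7152×G_lin + 0.0722×B_lin
Color 1 (26,45,2):
  R=26: 26/255≈0.1020 > 0.04045 → ((0.1020+0.055)/1.055)^2.4 ≈ 0.01033
  G=45: 45/255≈0.1765 > 0.04045 → ((0.1765+0.055)/1.055)^2.4 ≈ 0.02624
  B=2: 2/255≈0.0078 ≤ 0.04045 → 0.0078/12.92 ≈ 0.00061
  L1 = 0.2126×0.01033 + 0.7152×0.02624 + 0.0722×0.00061 ≈ 0.02101
Color 2 (132,150,227):
  R=132: 132/255≈0.5176 > 0.04045 → ((0.5176+0.055)/1.055)^2.4 ≈ 0.23074
  G=150: 150/255≈0.5882 > 0.04045 → ((0.5882+0.055)/1.055)^2.4 ≈ 0.30499
  B=227: 227/255≈0.8902 > 0.04045 → ((0.8902+0.055)/1.055)^2.4 ≈ 0.76815
  L2 = 0.2126×0.23074 + 0.7152×0.30499 + 0.0722×0.76815 ≈ 0.32264
Lighter = 0.32264, Darker = 0.02101
Ratio = (L_lighter + 0.05) / (L_darker + 0.05)
Ratio = (0.32264 + 0.05) / (0.02101 + 0.05) = 0.37264 / 0.07101 ≈ 5.2479
Ratio ≈ 5.25:1


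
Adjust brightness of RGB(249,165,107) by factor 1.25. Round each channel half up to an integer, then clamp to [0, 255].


Multiply each channel by 1.25, round half up, clamp to [0, 255]
R: 249×1.25 = 311.25 → round → 311 → clamp → 255
G: 165×1.25 = 206.25 → round → 206
B: 107×1.25 = 133.75 → round → 134
= RGB(255, 206, 134)


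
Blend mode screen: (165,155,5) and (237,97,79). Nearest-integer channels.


Screen: C = 255 - (255-A)×(255-B)/255, rounded to nearest integer
R: 255 - (255-165)×(255-237)/255 = 255 - 1620/255 ≈ 255 - 6.353 = 248.647 → 249
G: 255 - (255-155)×(255-97)/255 = 255 - 15800/255 ≈ 255 - 61.961 = 193.039 → 193
B: 255 - (255-5)×(255-79)/255 = 255 - 44000/255 ≈ 255 - 172.549 = 82.451 → 82
= RGB(249, 193, 82)


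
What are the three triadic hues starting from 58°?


Triadic: equally spaced at 120° intervals
H1 = 58°
H2 = (58 + 120) mod 360 = 178°
H3 = (58 + 240) mod 360 = 298°
Triadic = 58°, 178°, 298°


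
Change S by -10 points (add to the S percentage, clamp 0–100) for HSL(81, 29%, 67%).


Original S = 29%
Adjustment = -10 percentage points
New S = 29 + (-10) = 19
Clamp to [0, 100] → 19
= HSL(81°, 19%, 67%)


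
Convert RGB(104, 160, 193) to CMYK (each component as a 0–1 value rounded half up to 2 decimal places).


R'=104/255≈0.4078, G'=160/255≈0.6275, B'=193/255≈0.7569
K = 1 - max(R',G',B') = 1 - 193/255 = 62/255 = 0.24313… → 0.24
(1-R'-K)/(1-K) simplifies to (max-R)/max with max = 193:
C = (193-104)/193 = 89/193 = 0.46113… → 0.46
M = (193-160)/193 = 33/193 = 0.17098… → 0.17
Y = (193-193)/193 = 0/193 = 0 → 0.00
= CMYK(0.46, 0.17, 0.00, 0.24)


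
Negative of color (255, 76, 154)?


Invert: (255-R, 255-G, 255-B)
R: 255-255 = 0
G: 255-76 = 179
B: 255-154 = 101
= RGB(0, 179, 101)


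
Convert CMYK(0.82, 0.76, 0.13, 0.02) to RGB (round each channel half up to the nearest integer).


R = 255 × (1-C) × (1-K) = 255 × 0.18 × 0.98 = 44.982 → 45
G = 255 × (1-M) × (1-K) = 255 × 0.24 × 0.98 = 59.976 → 60
B = 255 × (1-Y) × (1-K) = 255 × 0.87 × 0.98 = 217.413 → 217
= RGB(45, 60, 217)


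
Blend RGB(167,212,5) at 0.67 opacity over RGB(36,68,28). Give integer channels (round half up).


C = α×F + (1-α)×B, with 1-α = 0.33
R: 0.67×167 + 0.33×36 = 111.89 + 11.88 = 123.77 → 124
G: 0.67×212 + 0.33×68 = 142.04 + 22.44 = 164.48 → 164
B: 0.67×5 + 0.33×28 = 3.35 + 9.24 = 12.59 → 13
= RGB(124, 164, 13)


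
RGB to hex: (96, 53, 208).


R = 96 → 60 (hex)
G = 53 → 35 (hex)
B = 208 → D0 (hex)
Hex = #6035D0


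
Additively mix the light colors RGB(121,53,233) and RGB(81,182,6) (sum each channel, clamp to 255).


Additive: each channel = min(255, C₁+C₂)
R: 121+81 = 202 → 202
G: 53+182 = 235 → 235
B: 233+6 = 239 → 239
= RGB(202, 235, 239)


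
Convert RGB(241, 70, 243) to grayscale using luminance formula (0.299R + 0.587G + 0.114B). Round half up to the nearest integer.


Gray = 0.299×R + 0.587×G + 0.114×B
Gray = 0.299×241 + 0.587×70 + 0.114×243
Gray = 72.059 + 41.090 + 27.702
Gray = 140.851 → round half up → 141
Gray = 141


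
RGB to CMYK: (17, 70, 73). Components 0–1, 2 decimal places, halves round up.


R'=17/255≈0.0667, G'=70/255≈0.2745, B'=73/255≈0.2863
K = 1 - max(R',G',B') = 1 - 73/255 = 182/255 = 0.71372… → 0.71
(1-R'-K)/(1-K) simplifies to (max-R)/max with max = 73:
C = (73-17)/73 = 56/73 = 0.76712… → 0.77
M = (73-70)/73 = 3/73 = 0.04109… → 0.04
Y = (73-73)/73 = 0/73 = 0 → 0.00
= CMYK(0.77, 0.04, 0.00, 0.71)


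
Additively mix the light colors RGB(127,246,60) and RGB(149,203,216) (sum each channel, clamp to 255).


Additive: each channel = min(255, C₁+C₂)
R: 127+149 = 276 → 255
G: 246+203 = 449 → 255
B: 60+216 = 276 → 255
= RGB(255, 255, 255)


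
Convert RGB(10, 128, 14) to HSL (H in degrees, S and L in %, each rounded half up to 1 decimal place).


Normalize: R'=10/255≈0.0392, G'=128/255≈0.5020, B'=14/255≈0.0549
Max=128/255, Min=10/255, Δ=Max-Min=118/255
L = (Max+Min)/2 = (128+10)/510 = 138/510 = 0.27058… → L = 27.1%
L ≤ 0.5 → S = Δ/(Max+Min) = 118/(128+10) = 118/138 = 0.85507… → S = 85.5%
(the 1/255 factors cancel in S and H, so raw channel differences can be used)
Max is G' → H = 60 × ((B-R)/Δ + 2) = 60 × ((14-10)/118 + 2)
  4/118 + 2 = 0.0338… + 2 = 2.0338…
  H = 60 × 2.0338… = 122.033…° → H = 122.0°
= HSL(122.0°, 85.5%, 27.1%)


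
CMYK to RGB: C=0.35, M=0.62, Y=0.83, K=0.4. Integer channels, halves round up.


R = 255 × (1-C) × (1-K) = 255 × 0.65 × 0.60 = 99.45 → 99
G = 255 × (1-M) × (1-K) = 255 × 0.38 × 0.60 = 58.14 → 58
B = 255 × (1-Y) × (1-K) = 255 × 0.17 × 0.60 = 26.01 → 26
= RGB(99, 58, 26)


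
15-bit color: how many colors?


Colors = 2^bits = 2^15
= 32,768 colors


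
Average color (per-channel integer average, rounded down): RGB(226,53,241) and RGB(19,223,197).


Midpoint: each channel = ⌊(C₁+C₂)/2⌋
R: ⌊(226+19)/2⌋ = 122
G: ⌊(53+223)/2⌋ = 138
B: ⌊(241+197)/2⌋ = 219
= RGB(122, 138, 219)


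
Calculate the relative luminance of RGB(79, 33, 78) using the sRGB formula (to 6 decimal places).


Linearize each channel (sRGB transfer function): c = v/255; c_lin = c/12.92 if c ≤ 0.04045, else ((c+0.055)/1.055)^2.4
  R: 79/255 ≈ 0.309804 > 0.04045 → ((0.309804+0.055)/1.055)^2.4 ≈ 0.078187
  G: 33/255 ≈ 0.129412 > 0.04045 → ((0.129412+0.055)/1.055)^2.4 ≈ 0.015209
  B: 78/255 ≈ 0.305882 > 0.04045 → ((0.305882+0.055)/1.055)^2.4 ≈ 0.076185
R_lin = 0.078187, G_lin = 0.015209, B_lin = 0.076185
L = 0.2126×R + 0.7152×G + 0.0722×B
L = 0.2126×0.078187 + 0.7152×0.015209 + 0.0722×0.076185
L ≈ 0.033000


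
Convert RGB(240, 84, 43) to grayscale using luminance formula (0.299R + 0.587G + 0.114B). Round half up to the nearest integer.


Gray = 0.299×R + 0.587×G + 0.114×B
Gray = 0.299×240 + 0.587×84 + 0.114×43
Gray = 71.760 + 49.308 + 4.902
Gray = 125.970 → round half up → 126
Gray = 126


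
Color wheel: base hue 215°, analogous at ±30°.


Base hue: 215°
Left analog: (215 - 30) mod 360 = 185°
Right analog: (215 + 30) mod 360 = 245°
Analogous hues = 185° and 245°


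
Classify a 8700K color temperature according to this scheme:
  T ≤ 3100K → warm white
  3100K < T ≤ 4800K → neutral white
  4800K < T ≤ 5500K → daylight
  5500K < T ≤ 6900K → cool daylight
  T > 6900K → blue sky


Temperature: 8700K
8700K > 6900K → blue sky
Classification: blue sky


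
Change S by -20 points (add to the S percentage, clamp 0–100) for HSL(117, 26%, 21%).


Original S = 26%
Adjustment = -20 percentage points
New S = 26 + (-20) = 6
Clamp to [0, 100] → 6
= HSL(117°, 6%, 21%)


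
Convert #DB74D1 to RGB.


DB → 219 (R)
74 → 116 (G)
D1 → 209 (B)
= RGB(219, 116, 209)


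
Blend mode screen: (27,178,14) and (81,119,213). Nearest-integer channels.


Screen: C = 255 - (255-A)×(255-B)/255, rounded to nearest integer
R: 255 - (255-27)×(255-81)/255 = 255 - 39672/255 ≈ 255 - 155.576 = 99.424 → 99
G: 255 - (255-178)×(255-119)/255 = 255 - 10472/255 ≈ 255 - 41.067 = 213.933 → 214
B: 255 - (255-14)×(255-213)/255 = 255 - 10122/255 ≈ 255 - 39.694 = 215.306 → 215
= RGB(99, 214, 215)
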